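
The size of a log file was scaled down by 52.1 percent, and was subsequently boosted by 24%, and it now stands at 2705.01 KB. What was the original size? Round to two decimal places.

4554.20 KB

Undoing the 24% increase: 2705.01 ÷ 1.24 ≈ 2181.459677.
Undoing the 52.1% decrease: 2181.459677 ÷ 0.479 ≈ 4554.20 KB.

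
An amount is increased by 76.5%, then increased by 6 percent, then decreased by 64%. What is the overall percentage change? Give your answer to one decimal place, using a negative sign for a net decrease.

-32.6%

The combined multiplier is 1.765 × 1.06 × 0.36 = 0.673524.
That corresponds to a decrease of 32.6%.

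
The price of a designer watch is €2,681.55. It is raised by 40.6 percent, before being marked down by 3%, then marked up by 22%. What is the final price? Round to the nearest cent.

€4,461.72

Each change multiplies by a factor: 1.406 × 0.97 × 1.22 = 1.6638604.
€2,681.55 × 1.6638604 = €4461.72485562 ≈ €4,461.72.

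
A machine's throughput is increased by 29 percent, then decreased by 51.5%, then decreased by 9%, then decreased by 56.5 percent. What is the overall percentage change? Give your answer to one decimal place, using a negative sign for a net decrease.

The combined multiplier is 1.29 × 0.485 × 0.91 × 0.435 = 0.2476635525.
That corresponds to a decrease of 75.2%.

-75.2%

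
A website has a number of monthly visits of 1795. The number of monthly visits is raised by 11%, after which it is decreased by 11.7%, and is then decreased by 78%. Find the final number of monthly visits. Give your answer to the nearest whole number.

387

Each change multiplies by a factor: 1.11 × 0.883 × 0.22 = 0.2156286.
1795 × 0.2156286 = 387.053337 ≈ 387.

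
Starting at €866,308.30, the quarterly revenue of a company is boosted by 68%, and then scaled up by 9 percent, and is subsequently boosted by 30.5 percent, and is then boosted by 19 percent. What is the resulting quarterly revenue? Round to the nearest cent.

€2,463,574.66

After the 68% increase: €866,308.30 × 1.68 = €1455397.944.
9% increase: €1455397.944 × 1.09 = €1586383.75896.
After the 30.5% increase: €1586383.75896 × 1.305 = €2070230.8054428.
19% increase: €2070230.8054428 × 1.19 = €2463574.658476932 ≈ €2,463,574.66.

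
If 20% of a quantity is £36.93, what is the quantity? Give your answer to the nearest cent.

£36.93 ÷ 0.2 = £184.65.

£184.65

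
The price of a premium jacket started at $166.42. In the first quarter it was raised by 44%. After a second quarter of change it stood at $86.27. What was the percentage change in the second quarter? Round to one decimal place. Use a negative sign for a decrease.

After the first quarter: $166.42 × 1.44 = $239.6448.
Second-quarter multiplier: $86.27 ÷ $239.6448 ≈ 0.35999.
That is a change of -64.0%.

-64.0%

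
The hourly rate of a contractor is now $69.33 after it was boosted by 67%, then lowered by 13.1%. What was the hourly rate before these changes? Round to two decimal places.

$47.77

Undoing the 13.1% decrease: $69.33 ÷ 0.869 ≈ $79.781358.
Undoing the 67% increase: $79.781358 ÷ 1.67 ≈ $47.77.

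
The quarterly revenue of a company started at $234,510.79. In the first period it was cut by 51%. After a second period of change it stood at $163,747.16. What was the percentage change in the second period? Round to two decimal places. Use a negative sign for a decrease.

42.50%

After the first period: $234,510.79 × 0.49 = $114910.2871.
Second-period multiplier: $163,747.16 ÷ $114910.2871 ≈ 1.425.
That is a change of 42.50%.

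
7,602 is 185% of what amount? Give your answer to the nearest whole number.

7,602 ÷ 1.85 ≈ 4,109.

4,109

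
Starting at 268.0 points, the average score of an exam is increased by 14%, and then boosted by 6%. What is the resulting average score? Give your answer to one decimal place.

Each change multiplies by a factor: 1.14 × 1.06 = 1.2084.
268.0 × 1.2084 = 323.8512 ≈ 323.9.

323.9 points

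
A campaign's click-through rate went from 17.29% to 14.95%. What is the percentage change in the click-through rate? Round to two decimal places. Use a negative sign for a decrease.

The change is 14.95 − 17.29 = -2.34 percentage points.
Relative to the original 17.29%, that is -2.34 ÷ 17.29 ≈ -13.53%.

-13.53%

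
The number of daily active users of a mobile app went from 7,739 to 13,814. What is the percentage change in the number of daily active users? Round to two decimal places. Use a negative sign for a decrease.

Change: 13,814 − 7,739 = 6,075.
Relative to the original: 6,075 ÷ 7,739 ≈ 78.50%.

78.50%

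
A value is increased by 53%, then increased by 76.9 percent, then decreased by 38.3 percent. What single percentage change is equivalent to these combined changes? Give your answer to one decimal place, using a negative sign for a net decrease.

The combined multiplier is 1.53 × 1.769 × 0.617 = 1.66995369.
That corresponds to an increase of 67.0%.

67.0%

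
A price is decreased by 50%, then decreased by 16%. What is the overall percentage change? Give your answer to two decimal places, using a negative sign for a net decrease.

The combined multiplier is 0.5 × 0.84 = 0.42.
That corresponds to a decrease of 58.00%.

-58.00%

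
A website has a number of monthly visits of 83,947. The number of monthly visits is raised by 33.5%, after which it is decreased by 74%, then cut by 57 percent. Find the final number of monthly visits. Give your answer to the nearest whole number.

Each change multiplies by a factor: 1.335 × 0.26 × 0.43 = 0.149253.
83,947 × 0.149253 = 12529.341591 ≈ 12,529.

12,529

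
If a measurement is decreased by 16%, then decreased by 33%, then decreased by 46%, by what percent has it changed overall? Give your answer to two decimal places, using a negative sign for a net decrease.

A 16% decrease multiplies by 0.84.
Then a 33% decrease: 0.84 × 0.67 = 0.5628.
Then a 46% decrease: 0.5628 × 0.54 = 0.303912.
Overall factor 0.303912, i.e. -69.61%.

-69.61%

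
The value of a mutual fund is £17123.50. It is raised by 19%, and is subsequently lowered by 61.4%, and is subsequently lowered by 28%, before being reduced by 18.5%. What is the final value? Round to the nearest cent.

Each change multiplies by a factor: 1.19 × 0.386 × 0.72 × 0.815 = 0.269540712.
£17123.50 × 0.269540712 = £4615.480381932 ≈ £4615.48.

£4615.48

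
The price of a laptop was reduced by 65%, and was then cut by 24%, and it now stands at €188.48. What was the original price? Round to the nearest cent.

€708.57

The overall multiplier applied was 0.35 × 0.76 = 0.266.
So the original price was €188.48 ÷ 0.266 ≈ €708.57.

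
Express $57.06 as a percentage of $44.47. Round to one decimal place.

$57.06 ÷ $44.47 ≈ 128.3%.

128.3%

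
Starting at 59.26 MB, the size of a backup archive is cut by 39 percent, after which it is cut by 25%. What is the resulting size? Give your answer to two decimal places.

39% decrease: 59.26 × 0.61 = 36.1486.
25% decrease: 36.1486 × 0.75 = 27.11145 ≈ 27.11.

27.11 MB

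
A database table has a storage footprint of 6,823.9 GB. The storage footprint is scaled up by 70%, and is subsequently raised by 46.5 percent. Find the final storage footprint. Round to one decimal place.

Each change multiplies by a factor: 1.7 × 1.465 = 2.4905.
6,823.9 × 2.4905 = 16994.92295 ≈ 16,994.9.

16,994.9 GB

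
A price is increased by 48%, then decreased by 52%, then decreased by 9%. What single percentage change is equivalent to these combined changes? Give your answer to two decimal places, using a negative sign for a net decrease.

-35.35%

The combined multiplier is 1.48 × 0.48 × 0.91 = 0.646464.
That corresponds to a decrease of 35.35%.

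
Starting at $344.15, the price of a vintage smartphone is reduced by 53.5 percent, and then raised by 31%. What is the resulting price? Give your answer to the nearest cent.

Each change multiplies by a factor: 0.465 × 1.31 = 0.60915.
$344.15 × 0.60915 = $209.6389725 ≈ $209.64.

$209.64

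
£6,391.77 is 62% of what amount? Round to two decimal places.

£6,391.77 ÷ 0.62 ≈ £10,309.31.

£10,309.31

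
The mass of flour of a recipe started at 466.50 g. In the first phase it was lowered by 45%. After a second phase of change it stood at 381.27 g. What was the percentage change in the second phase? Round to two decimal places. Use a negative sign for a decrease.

48.60%

After the first phase: 466.50 × 0.55 = 256.575.
Second-phase multiplier: 381.27 ÷ 256.575 ≈ 1.485998.
That is a change of 48.60%.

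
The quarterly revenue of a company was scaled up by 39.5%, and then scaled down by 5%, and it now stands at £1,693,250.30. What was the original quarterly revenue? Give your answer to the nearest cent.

Undoing the 5% decrease: £1,693,250.30 ÷ 0.95 ≈ £1782368.736842.
Undoing the 39.5% increase: £1782368.736842 ÷ 1.395 ≈ £1,277,683.68.

£1,277,683.68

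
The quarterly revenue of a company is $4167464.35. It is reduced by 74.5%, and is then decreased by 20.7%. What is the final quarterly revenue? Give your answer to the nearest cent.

Apply the 74.5% decrease: $4167464.35 × 0.255 = $1062703.40925.
Apply the 20.7% decrease: $1062703.40925 × 0.793 = $842723.80353525 ≈ $842723.80.

$842723.80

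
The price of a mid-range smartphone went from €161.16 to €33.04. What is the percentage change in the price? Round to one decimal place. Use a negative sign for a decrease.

Change: €33.04 − €161.16 = -€128.12.
Relative to the original: -€128.12 ÷ €161.16 ≈ -79.5%.

-79.5%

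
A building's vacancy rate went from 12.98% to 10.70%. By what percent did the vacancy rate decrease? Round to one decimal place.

17.6%

The change is 10.70 − 12.98 = -2.28 percentage points.
Relative to the original 12.98%, that is -2.28 ÷ 12.98 ≈ -17.6%.
So the vacancy rate fell by 17.6%.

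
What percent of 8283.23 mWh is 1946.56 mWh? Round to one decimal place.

23.5%

1946.56 mWh ÷ 8283.23 mWh ≈ 23.5%.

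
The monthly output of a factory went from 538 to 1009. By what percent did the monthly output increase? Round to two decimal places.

87.55%

Change: 1009 − 538 = 471.
Relative to the original: 471 ÷ 538 ≈ 87.55%.
So the monthly output increased by 87.55%.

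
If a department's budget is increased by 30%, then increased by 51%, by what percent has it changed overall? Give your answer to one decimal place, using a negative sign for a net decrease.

A 30% increase multiplies by 1.3.
Then a 51% increase: 1.3 × 1.51 = 1.963.
Overall factor 1.963, i.e. 96.3%.

96.3%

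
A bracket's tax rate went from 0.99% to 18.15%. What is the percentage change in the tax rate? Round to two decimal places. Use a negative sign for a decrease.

The change is 18.15 − 0.99 = 17.16 percentage points.
Relative to the original 0.99%, that is 17.16 ÷ 0.99 ≈ 1733.33%.

1733.33%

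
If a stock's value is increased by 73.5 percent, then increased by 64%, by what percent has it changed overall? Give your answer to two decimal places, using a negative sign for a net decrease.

184.54%

The combined multiplier is 1.735 × 1.64 = 2.8454.
That corresponds to an increase of 184.54%.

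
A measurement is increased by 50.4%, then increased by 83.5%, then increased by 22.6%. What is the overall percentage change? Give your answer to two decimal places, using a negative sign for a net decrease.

238.36%

A 50.4% increase multiplies by 1.504.
Then an 83.5% increase: 1.504 × 1.835 = 2.75984.
Then a 22.6% increase: 2.75984 × 1.226 = 3.38356384.
Overall factor 3.38356384, i.e. 238.36%.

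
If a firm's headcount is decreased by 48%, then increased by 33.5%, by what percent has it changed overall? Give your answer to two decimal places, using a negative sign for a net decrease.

-30.58%

The combined multiplier is 0.52 × 1.335 = 0.6942.
That corresponds to a decrease of 30.58%.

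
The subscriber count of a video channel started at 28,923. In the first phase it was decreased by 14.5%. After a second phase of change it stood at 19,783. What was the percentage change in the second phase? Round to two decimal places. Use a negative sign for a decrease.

-20.00%

After the first phase: 28,923 × 0.855 = 24729.165.
Second-phase multiplier: 19,783 ÷ 24729.165 ≈ 0.799987.
That is a change of -20.00%.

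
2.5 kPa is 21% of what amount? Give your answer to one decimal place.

2.5 kPa ÷ 0.21 ≈ 11.9 kPa.

11.9 kPa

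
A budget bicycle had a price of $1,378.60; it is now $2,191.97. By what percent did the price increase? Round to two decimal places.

Change: $2,191.97 − $1,378.60 = $813.37.
Relative to the original: $813.37 ÷ $1,378.60 ≈ 59.00%.
So the price increased by 59.00%.

59.00%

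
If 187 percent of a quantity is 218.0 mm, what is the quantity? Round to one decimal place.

116.6 mm

218.0 mm ÷ 1.87 ≈ 116.6 mm.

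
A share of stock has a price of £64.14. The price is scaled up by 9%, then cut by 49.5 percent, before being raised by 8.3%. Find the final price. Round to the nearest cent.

£38.24

9% increase: £64.14 × 1.09 = £69.9126.
49.5% decrease: £69.9126 × 0.505 = £35.305863.
8.3% increase: £35.305863 × 1.083 = £38.236249629 ≈ £38.24.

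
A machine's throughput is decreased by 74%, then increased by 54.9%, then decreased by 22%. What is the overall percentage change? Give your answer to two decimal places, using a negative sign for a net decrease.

-68.59%

A 74% decrease multiplies by 0.26.
Then a 54.9% increase: 0.26 × 1.549 = 0.40274.
Then a 22% decrease: 0.40274 × 0.78 = 0.3141372.
Overall factor 0.3141372, i.e. -68.59%.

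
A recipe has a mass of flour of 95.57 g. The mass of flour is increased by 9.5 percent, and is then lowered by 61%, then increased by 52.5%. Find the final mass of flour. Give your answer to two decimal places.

Apply the 9.5% increase: 95.57 × 1.095 = 104.64915.
Apply the 61% decrease: 104.64915 × 0.39 = 40.8131685.
Apply the 52.5% increase: 40.8131685 × 1.525 = 62.2400819625 ≈ 62.24.

62.24 g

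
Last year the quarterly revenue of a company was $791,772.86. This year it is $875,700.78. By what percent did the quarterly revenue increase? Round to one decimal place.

10.6%

Change: $875,700.78 − $791,772.86 = $83,927.92.
Relative to the original: $83,927.92 ÷ $791,772.86 ≈ 10.6%.
So the quarterly revenue increased by 10.6%.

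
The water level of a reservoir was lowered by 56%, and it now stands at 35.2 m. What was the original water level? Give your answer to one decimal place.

80.0 m

The overall multiplier applied was 0.44.
So the original water level was 35.2 ÷ 0.44 = 80.0 m.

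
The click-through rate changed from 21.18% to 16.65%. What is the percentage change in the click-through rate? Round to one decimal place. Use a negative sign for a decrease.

-21.4%

The change is 16.65 − 21.18 = -4.53 percentage points.
Relative to the original 21.18%, that is -4.53 ÷ 21.18 ≈ -21.4%.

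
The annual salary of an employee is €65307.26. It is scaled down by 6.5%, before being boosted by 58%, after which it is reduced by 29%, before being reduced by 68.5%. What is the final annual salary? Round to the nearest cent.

€21577.40

6.5% decrease: €65307.26 × 0.935 = €61062.2881.
After the 58% increase: €61062.2881 × 1.58 = €96478.415198.
29% decrease: €96478.415198 × 0.71 = €68499.67479058.
68.5% decrease: €68499.67479058 × 0.315 = €21577.3975590327 ≈ €21577.40.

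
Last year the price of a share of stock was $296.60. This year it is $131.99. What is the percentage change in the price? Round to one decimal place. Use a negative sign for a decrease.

-55.5%

Change: $131.99 − $296.60 = -$164.61.
Relative to the original: -$164.61 ÷ $296.60 ≈ -55.5%.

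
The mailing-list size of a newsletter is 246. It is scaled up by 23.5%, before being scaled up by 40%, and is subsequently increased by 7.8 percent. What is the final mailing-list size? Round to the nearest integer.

459

Each change multiplies by a factor: 1.235 × 1.4 × 1.078 = 1.863862.
246 × 1.863862 = 458.510052 ≈ 459.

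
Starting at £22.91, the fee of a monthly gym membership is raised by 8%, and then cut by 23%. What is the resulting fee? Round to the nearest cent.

£19.05

Each change multiplies by a factor: 1.08 × 0.77 = 0.8316.
£22.91 × 0.8316 = £19.051956 ≈ £19.05.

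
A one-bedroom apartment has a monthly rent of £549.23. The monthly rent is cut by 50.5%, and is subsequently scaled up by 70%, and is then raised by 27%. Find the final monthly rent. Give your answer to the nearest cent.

After the 50.5% decrease: £549.23 × 0.495 = £271.86885.
Apply the 70% increase: £271.86885 × 1.7 = £462.177045.
After the 27% increase: £462.177045 × 1.27 = £586.96484715 ≈ £586.96.

£586.96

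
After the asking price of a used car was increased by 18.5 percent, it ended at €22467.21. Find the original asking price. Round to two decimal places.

The overall multiplier applied was 1.185.
So the original asking price was €22467.21 ÷ 1.185 ≈ €18959.67.

€18959.67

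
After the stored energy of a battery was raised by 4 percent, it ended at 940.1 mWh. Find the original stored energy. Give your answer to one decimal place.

The overall multiplier applied was 1.04.
So the original stored energy was 940.1 ÷ 1.04 ≈ 903.9 mWh.

903.9 mWh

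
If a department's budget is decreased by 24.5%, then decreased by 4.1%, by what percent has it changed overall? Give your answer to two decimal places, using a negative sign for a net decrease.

-27.60%

A 24.5% decrease multiplies by 0.755.
Then a 4.1% decrease: 0.755 × 0.959 = 0.724045.
Overall factor 0.724045, i.e. -27.60%.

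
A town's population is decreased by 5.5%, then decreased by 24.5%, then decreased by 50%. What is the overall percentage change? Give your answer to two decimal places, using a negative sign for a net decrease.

A 5.5% decrease multiplies by 0.945.
Then a 24.5% decrease: 0.945 × 0.755 = 0.713475.
Then a 50% decrease: 0.713475 × 0.5 = 0.3567375.
Overall factor 0.3567375, i.e. -64.33%.

-64.33%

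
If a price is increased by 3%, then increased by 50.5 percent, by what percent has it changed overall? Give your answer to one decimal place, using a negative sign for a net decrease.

55.0%

The combined multiplier is 1.03 × 1.505 = 1.55015.
That corresponds to an increase of 55.0%.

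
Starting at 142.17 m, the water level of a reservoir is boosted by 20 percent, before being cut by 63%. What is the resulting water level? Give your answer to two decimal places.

63.12 m

Apply the 20% increase: 142.17 × 1.2 = 170.604.
After the 63% decrease: 170.604 × 0.37 = 63.12348 ≈ 63.12.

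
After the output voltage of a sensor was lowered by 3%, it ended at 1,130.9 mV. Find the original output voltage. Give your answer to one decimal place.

1,165.9 mV

The overall multiplier applied was 0.97.
So the original output voltage was 1,130.9 ÷ 0.97 ≈ 1,165.9 mV.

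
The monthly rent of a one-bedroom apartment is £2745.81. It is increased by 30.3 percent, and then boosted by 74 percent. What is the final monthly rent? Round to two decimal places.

£6225.36

Apply the 30.3% increase: £2745.81 × 1.303 = £3577.79043.
After the 74% increase: £3577.79043 × 1.74 = £6225.3553482 ≈ £6225.36.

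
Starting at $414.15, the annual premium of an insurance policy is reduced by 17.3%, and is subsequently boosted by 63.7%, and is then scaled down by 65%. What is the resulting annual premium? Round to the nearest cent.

$196.24

Apply the 17.3% decrease: $414.15 × 0.827 = $342.50205.
63.7% increase: $342.50205 × 1.637 = $560.67585585.
65% decrease: $560.67585585 × 0.35 = $196.2365495475 ≈ $196.24.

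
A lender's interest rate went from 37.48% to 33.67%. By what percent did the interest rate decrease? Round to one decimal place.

The change is 33.67 − 37.48 = -3.81 percentage points.
Relative to the original 37.48%, that is -3.81 ÷ 37.48 ≈ -10.2%.
So the interest rate fell by 10.2%.

10.2%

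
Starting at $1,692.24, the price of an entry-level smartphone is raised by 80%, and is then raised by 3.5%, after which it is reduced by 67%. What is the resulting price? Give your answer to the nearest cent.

$1,040.37

After the 80% increase: $1,692.24 × 1.8 = $3046.032.
3.5% increase: $3046.032 × 1.035 = $3152.64312.
After the 67% decrease: $3152.64312 × 0.33 = $1040.3722296 ≈ $1,040.37.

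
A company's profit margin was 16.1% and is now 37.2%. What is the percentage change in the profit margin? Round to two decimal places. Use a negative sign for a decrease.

The change is 37.2 − 16.1 = 21.1 percentage points.
Relative to the original 16.1%, that is 21.1 ÷ 16.1 ≈ 131.06%.

131.06%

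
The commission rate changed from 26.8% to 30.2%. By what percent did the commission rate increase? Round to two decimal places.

12.69%

The change is 30.2 − 26.8 = 3.4 percentage points.
Relative to the original 26.8%, that is 3.4 ÷ 26.8 ≈ 12.69%.
So the commission rate rose by 12.69%.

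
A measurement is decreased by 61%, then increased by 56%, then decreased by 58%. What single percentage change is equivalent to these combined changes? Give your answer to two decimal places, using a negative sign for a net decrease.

-74.45%

A 61% decrease multiplies by 0.39.
Then a 56% increase: 0.39 × 1.56 = 0.6084.
Then a 58% decrease: 0.6084 × 0.42 = 0.255528.
Overall factor 0.255528, i.e. -74.45%.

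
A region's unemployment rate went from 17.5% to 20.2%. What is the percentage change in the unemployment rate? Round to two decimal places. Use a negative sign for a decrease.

15.43%

The change is 20.2 − 17.5 = 2.7 percentage points.
Relative to the original 17.5%, that is 2.7 ÷ 17.5 ≈ 15.43%.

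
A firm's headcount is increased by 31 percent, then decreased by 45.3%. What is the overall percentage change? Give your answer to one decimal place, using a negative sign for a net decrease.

-28.3%

A 31% increase multiplies by 1.31.
Then a 45.3% decrease: 1.31 × 0.547 = 0.71657.
Overall factor 0.71657, i.e. -28.3%.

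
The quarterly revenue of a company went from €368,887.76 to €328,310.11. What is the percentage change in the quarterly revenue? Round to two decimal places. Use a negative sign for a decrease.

-11.00%

Change: €328,310.11 − €368,887.76 = -€40,577.65.
Relative to the original: -€40,577.65 ÷ €368,887.76 ≈ -11.00%.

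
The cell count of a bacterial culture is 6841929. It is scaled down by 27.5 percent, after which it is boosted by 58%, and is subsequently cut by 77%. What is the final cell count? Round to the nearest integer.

After the 27.5% decrease: 6841929 × 0.725 = 4960398.525.
After the 58% increase: 4960398.525 × 1.58 = 7837429.6695.
77% decrease: 7837429.6695 × 0.23 = 1802608.823985 ≈ 1802609.

1802609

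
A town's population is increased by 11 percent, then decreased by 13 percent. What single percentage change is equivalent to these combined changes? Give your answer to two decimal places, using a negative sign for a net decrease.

The combined multiplier is 1.11 × 0.87 = 0.9657.
That corresponds to a decrease of 3.43%.

-3.43%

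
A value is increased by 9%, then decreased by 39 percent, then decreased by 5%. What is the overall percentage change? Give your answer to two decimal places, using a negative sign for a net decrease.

A 9% increase multiplies by 1.09.
Then a 39% decrease: 1.09 × 0.61 = 0.6649.
Then a 5% decrease: 0.6649 × 0.95 = 0.631655.
Overall factor 0.631655, i.e. -36.83%.

-36.83%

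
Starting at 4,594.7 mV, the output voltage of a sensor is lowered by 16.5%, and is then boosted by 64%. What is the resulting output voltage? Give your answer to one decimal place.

Apply the 16.5% decrease: 4,594.7 × 0.835 = 3836.5745.
After the 64% increase: 3836.5745 × 1.64 = 6291.98218 ≈ 6,292.0.

6,292.0 mV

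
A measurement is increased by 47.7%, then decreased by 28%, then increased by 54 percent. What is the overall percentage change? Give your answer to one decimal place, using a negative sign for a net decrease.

A 47.7% increase multiplies by 1.477.
Then a 28% decrease: 1.477 × 0.72 = 1.06344.
Then a 54% increase: 1.06344 × 1.54 = 1.6376976.
Overall factor 1.6376976, i.e. 63.8%.

63.8%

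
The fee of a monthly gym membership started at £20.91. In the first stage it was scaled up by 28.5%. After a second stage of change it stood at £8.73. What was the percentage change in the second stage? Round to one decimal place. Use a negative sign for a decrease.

After the first stage: £20.91 × 1.285 = £26.86935.
Second-stage multiplier: £8.73 ÷ £26.86935 ≈ 0.32491.
That is a change of -67.5%.

-67.5%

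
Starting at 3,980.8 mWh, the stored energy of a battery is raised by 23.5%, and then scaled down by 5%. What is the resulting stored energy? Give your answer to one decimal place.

After the 23.5% increase: 3,980.8 × 1.235 = 4916.288.
After the 5% decrease: 4916.288 × 0.95 = 4670.4736 ≈ 4,670.5.

4,670.5 mWh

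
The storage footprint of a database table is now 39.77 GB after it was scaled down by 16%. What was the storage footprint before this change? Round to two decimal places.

The overall multiplier applied was 0.84.
So the original storage footprint was 39.77 ÷ 0.84 ≈ 47.35 GB.

47.35 GB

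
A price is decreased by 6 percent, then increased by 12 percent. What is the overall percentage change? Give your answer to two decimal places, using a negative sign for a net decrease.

A 6% decrease multiplies by 0.94.
Then a 12% increase: 0.94 × 1.12 = 1.0528.
Overall factor 1.0528, i.e. 5.28%.

5.28%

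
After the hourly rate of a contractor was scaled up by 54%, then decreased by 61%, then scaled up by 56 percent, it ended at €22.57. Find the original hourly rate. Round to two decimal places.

The overall multiplier applied was 1.54 × 0.39 × 1.56 = 0.936936.
So the original hourly rate was €22.57 ÷ 0.936936 ≈ €24.09.

€24.09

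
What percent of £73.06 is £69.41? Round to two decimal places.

95.00%

£69.41 ÷ £73.06 ≈ 95.00%.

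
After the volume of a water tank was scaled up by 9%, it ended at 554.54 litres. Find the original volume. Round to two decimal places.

The overall multiplier applied was 1.09.
So the original volume was 554.54 ÷ 1.09 ≈ 508.75 litres.

508.75 litres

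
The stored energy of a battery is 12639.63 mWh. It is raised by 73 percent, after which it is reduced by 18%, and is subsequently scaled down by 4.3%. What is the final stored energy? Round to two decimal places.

Apply the 73% increase: 12639.63 × 1.73 = 21866.5599.
After the 18% decrease: 21866.5599 × 0.82 = 17930.579118.
After the 4.3% decrease: 17930.579118 × 0.957 = 17159.564215926 ≈ 17159.56.

17159.56 mWh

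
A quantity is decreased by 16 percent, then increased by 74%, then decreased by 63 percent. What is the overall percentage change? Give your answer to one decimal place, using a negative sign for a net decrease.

-45.9%

The combined multiplier is 0.84 × 1.74 × 0.37 = 0.540792.
That corresponds to a decrease of 45.9%.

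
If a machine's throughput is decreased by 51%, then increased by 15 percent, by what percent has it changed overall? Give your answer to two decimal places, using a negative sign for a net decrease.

-43.65%

The combined multiplier is 0.49 × 1.15 = 0.5635.
That corresponds to a decrease of 43.65%.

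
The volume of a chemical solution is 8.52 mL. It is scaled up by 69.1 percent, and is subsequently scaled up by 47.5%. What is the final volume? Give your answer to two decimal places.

After the 69.1% increase: 8.52 × 1.691 = 14.40732.
Apply the 47.5% increase: 14.40732 × 1.475 = 21.250797 ≈ 21.25.

21.25 mL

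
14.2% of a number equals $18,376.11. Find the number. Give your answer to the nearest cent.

$129,409.23

$18,376.11 ÷ 0.142 ≈ $129,409.23.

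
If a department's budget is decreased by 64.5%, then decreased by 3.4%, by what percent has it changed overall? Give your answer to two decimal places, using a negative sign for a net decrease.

A 64.5% decrease multiplies by 0.355.
Then a 3.4% decrease: 0.355 × 0.966 = 0.34293.
Overall factor 0.34293, i.e. -65.71%.

-65.71%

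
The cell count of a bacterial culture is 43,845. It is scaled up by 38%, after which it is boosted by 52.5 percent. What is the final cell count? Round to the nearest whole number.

Each change multiplies by a factor: 1.38 × 1.525 = 2.1045.
43,845 × 2.1045 = 92271.8025 ≈ 92,272.

92,272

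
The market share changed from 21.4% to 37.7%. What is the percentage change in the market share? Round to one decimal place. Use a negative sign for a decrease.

The change is 37.7 − 21.4 = 16.3 percentage points.
Relative to the original 21.4%, that is 16.3 ÷ 21.4 ≈ 76.2%.

76.2%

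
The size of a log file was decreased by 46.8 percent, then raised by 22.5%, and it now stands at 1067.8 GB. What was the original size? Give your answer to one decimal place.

1638.5 GB

The overall multiplier applied was 0.532 × 1.225 = 0.6517.
So the original size was 1067.8 ÷ 0.6517 ≈ 1638.5 GB.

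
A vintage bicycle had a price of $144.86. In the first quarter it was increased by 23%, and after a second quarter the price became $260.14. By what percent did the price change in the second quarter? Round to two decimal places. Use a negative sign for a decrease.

46.00%

After the first quarter: $144.86 × 1.23 = $178.1778.
Second-quarter multiplier: $260.14 ÷ $178.1778 ≈ 1.460002.
That is a change of 46.00%.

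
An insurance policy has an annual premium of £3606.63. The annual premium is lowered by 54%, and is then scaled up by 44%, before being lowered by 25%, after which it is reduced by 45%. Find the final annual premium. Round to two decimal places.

£985.48

Apply the 54% decrease: £3606.63 × 0.46 = £1659.0498.
After the 44% increase: £1659.0498 × 1.44 = £2389.031712.
Apply the 25% decrease: £2389.031712 × 0.75 = £1791.773784.
After the 45% decrease: £1791.773784 × 0.55 = £985.4755812 ≈ £985.48.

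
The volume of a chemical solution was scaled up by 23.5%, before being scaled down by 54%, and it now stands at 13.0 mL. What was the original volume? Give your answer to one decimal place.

Undoing the 54% decrease: 13.0 ÷ 0.46 ≈ 28.26087.
Undoing the 23.5% increase: 28.26087 ÷ 1.235 ≈ 22.9 mL.

22.9 mL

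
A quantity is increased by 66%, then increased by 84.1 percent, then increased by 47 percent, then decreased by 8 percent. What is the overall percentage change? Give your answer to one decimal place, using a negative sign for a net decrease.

A 66% increase multiplies by 1.66.
Then an 84.1% increase: 1.66 × 1.841 = 3.05606.
Then a 47% increase: 3.05606 × 1.47 = 4.4924082.
Then an 8% decrease: 4.4924082 × 0.92 = 4.133015544.
Overall factor 4.133015544, i.e. 313.3%.

313.3%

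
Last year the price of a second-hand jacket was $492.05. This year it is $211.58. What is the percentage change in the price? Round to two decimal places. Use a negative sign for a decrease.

-57.00%

Change: $211.58 − $492.05 = -$280.47.
Relative to the original: -$280.47 ÷ $492.05 ≈ -57.00%.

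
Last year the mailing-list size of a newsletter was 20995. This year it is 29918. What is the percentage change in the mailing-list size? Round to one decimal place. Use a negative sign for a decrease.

Change: 29918 − 20995 = 8923.
Relative to the original: 8923 ÷ 20995 ≈ 42.5%.

42.5%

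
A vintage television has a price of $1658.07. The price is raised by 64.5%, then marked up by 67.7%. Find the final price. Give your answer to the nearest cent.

$4574.06

Apply the 64.5% increase: $1658.07 × 1.645 = $2727.52515.
Apply the 67.7% increase: $2727.52515 × 1.677 = $4574.05967655 ≈ $4574.06.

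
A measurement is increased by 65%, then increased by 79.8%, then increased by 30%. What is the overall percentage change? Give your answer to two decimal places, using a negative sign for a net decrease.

The combined multiplier is 1.65 × 1.798 × 1.3 = 3.85671.
That corresponds to an increase of 285.67%.

285.67%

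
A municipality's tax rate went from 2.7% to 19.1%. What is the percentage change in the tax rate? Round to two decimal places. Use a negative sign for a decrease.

607.41%

The change is 19.1 − 2.7 = 16.4 percentage points.
Relative to the original 2.7%, that is 16.4 ÷ 2.7 ≈ 607.41%.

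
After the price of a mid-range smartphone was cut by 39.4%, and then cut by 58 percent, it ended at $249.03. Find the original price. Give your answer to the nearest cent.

$978.43

Undoing the 58% decrease: $249.03 ÷ 0.42 ≈ $592.928571.
Undoing the 39.4% decrease: $592.928571 ÷ 0.606 ≈ $978.43.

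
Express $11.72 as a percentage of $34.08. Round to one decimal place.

$11.72 ÷ $34.08 ≈ 34.4%.

34.4%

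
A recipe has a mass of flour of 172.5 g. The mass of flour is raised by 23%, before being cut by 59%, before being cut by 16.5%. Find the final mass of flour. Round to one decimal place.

72.6 g

Each change multiplies by a factor: 1.23 × 0.41 × 0.835 = 0.4210905.
172.5 × 0.4210905 = 72.63811125 ≈ 72.6.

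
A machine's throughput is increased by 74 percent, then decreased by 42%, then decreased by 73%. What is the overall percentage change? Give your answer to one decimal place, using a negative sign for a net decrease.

A 74% increase multiplies by 1.74.
Then a 42% decrease: 1.74 × 0.58 = 1.0092.
Then a 73% decrease: 1.0092 × 0.27 = 0.272484.
Overall factor 0.272484, i.e. -72.8%.

-72.8%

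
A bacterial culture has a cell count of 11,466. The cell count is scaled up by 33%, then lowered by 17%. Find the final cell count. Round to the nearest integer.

12,657

Each change multiplies by a factor: 1.33 × 0.83 = 1.1039.
11,466 × 1.1039 = 12657.3174 ≈ 12,657.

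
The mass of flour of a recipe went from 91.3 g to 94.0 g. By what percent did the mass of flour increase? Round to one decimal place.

3.0%

Change: 94.0 − 91.3 = 2.7.
Relative to the original: 2.7 ÷ 91.3 ≈ 3.0%.
So the mass of flour increased by 3.0%.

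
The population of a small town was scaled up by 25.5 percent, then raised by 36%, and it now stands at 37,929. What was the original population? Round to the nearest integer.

Undoing the 36% increase: 37,929 ÷ 1.36 ≈ 27888.970588.
Undoing the 25.5% increase: 27888.970588 ÷ 1.255 ≈ 22,222.

22,222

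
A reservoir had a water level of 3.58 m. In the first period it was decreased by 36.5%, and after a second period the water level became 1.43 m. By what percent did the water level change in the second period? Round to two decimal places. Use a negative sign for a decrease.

After the first period: 3.58 × 0.635 = 2.2733.
Second-period multiplier: 1.43 ÷ 2.2733 ≈ 0.629041.
That is a change of -37.10%.

-37.10%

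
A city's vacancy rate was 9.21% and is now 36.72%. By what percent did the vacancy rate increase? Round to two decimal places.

298.70%

The change is 36.72 − 9.21 = 27.51 percentage points.
Relative to the original 9.21%, that is 27.51 ÷ 9.21 ≈ 298.70%.
So the vacancy rate rose by 298.70%.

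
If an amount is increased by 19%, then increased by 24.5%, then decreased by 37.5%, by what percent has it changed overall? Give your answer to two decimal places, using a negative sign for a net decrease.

-7.40%

The combined multiplier is 1.19 × 1.245 × 0.625 = 0.92596875.
That corresponds to a decrease of 7.40%.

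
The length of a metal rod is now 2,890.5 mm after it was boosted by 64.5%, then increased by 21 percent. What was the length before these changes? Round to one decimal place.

1,452.2 mm

The overall multiplier applied was 1.645 × 1.21 = 1.99045.
So the original length was 2,890.5 ÷ 1.99045 ≈ 1,452.2 mm.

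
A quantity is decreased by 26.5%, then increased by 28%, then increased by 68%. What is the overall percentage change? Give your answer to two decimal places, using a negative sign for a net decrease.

The combined multiplier is 0.735 × 1.28 × 1.68 = 1.580544.
That corresponds to an increase of 58.05%.

58.05%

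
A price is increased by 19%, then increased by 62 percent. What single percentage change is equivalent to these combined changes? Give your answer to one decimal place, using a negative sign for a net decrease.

The combined multiplier is 1.19 × 1.62 = 1.9278.
That corresponds to an increase of 92.8%.

92.8%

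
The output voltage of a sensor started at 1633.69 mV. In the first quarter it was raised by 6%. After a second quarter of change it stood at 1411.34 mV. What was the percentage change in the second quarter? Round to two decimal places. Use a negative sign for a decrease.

-18.50%

After the first quarter: 1633.69 × 1.06 = 1731.7114.
Second-quarter multiplier: 1411.34 ÷ 1731.7114 ≈ 0.814997.
That is a change of -18.50%.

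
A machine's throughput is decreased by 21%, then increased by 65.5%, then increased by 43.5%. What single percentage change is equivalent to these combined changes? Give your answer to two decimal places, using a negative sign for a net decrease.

87.62%

The combined multiplier is 0.79 × 1.655 × 1.435 = 1.87619075.
That corresponds to an increase of 87.62%.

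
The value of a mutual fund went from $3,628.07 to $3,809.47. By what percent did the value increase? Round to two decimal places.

Change: $3,809.47 − $3,628.07 = $181.40.
Relative to the original: $181.40 ÷ $3,628.07 ≈ 5.00%.
So the value increased by 5.00%.

5.00%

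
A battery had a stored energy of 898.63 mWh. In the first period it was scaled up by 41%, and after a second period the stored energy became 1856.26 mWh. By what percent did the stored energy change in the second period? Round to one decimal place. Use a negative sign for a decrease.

After the first period: 898.63 × 1.41 = 1267.0683.
Second-period multiplier: 1856.26 ÷ 1267.0683 ≈ 1.465.
That is a change of 46.5%.

46.5%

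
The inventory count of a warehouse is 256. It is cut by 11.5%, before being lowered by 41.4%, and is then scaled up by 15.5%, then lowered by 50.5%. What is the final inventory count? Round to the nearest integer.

After the 11.5% decrease: 256 × 0.885 = 226.56.
Apply the 41.4% decrease: 226.56 × 0.586 = 132.76416.
Apply the 15.5% increase: 132.76416 × 1.155 = 153.3426048.
50.5% decrease: 153.3426048 × 0.495 = 75.904589376 ≈ 76.

76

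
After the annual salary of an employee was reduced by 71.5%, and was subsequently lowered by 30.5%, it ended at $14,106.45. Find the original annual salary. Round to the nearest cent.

$71,217.72

The overall multiplier applied was 0.285 × 0.695 = 0.198075.
So the original annual salary was $14,106.45 ÷ 0.198075 ≈ $71,217.72.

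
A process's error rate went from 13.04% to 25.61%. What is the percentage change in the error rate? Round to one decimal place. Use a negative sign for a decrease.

96.4%

The change is 25.61 − 13.04 = 12.57 percentage points.
Relative to the original 13.04%, that is 12.57 ÷ 13.04 ≈ 96.4%.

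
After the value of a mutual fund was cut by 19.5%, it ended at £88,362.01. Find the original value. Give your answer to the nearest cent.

The overall multiplier applied was 0.805.
So the original value was £88,362.01 ÷ 0.805 ≈ £109,766.47.

£109,766.47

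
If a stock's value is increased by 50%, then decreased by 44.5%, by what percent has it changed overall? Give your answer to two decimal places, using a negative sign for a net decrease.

A 50% increase multiplies by 1.5.
Then a 44.5% decrease: 1.5 × 0.555 = 0.8325.
Overall factor 0.8325, i.e. -16.75%.

-16.75%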